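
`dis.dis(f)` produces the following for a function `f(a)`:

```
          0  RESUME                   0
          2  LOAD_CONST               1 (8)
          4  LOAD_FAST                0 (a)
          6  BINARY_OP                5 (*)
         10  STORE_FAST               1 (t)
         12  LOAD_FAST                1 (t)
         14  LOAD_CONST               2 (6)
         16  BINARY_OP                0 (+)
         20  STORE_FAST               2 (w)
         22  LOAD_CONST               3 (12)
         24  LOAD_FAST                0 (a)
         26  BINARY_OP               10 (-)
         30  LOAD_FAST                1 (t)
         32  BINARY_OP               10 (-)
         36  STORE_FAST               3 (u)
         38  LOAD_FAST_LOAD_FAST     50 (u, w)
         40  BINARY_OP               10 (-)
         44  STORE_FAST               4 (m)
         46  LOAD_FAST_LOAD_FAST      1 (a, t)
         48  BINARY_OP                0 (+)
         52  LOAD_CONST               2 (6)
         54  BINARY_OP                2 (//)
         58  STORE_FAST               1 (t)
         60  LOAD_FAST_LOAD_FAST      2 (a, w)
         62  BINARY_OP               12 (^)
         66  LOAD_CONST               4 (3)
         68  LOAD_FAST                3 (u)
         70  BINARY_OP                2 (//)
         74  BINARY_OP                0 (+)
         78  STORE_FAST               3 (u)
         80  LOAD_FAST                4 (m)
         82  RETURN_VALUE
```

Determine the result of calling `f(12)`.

-198

LOAD_CONST → push 8. Stack: [8]
LOAD_FAST a → push 12. Stack: [8, 12]
BINARY_OP * → 8 * 12 = 96. Stack: [96]
STORE_FAST t → t=96. Stack: []
LOAD_FAST t → push 96. Stack: [96]
LOAD_CONST → push 6. Stack: [96, 6]
BINARY_OP + → 96 + 6 = 102. Stack: [102]
STORE_FAST w → w=102. Stack: []
LOAD_CONST → push 12. Stack: [12]
LOAD_FAST a → push 12. Stack: [12, 12]
BINARY_OP - → 12 - 12 = 0. Stack: [0]
LOAD_FAST t → push 96. Stack: [0, 96]
BINARY_OP - → 0 - 96 = -96. Stack: [-96]
STORE_FAST u → u=-96. Stack: []
LOAD_FAST_LOAD_FAST u,w → push -96,102. Stack: [-96, 102]
BINARY_OP - → -96 - 102 = -198. Stack: [-198]
STORE_FAST m → m=-198. Stack: []
LOAD_FAST_LOAD_FAST a,t → push 12,96. Stack: [12, 96]
BINARY_OP + → 12 + 96 = 108. Stack: [108]
LOAD_CONST → push 6. Stack: [108, 6]
BINARY_OP // → 108 // 6 = 18. Stack: [18]
STORE_FAST t → t=18. Stack: []
LOAD_FAST_LOAD_FAST a,w → push 12,102. Stack: [12, 102]
BINARY_OP ^ → 12 ^ 102 = 106. Stack: [106]
LOAD_CONST → push 3. Stack: [106, 3]
LOAD_FAST u → push -96. Stack: [106, 3, -96]
BINARY_OP // → 3 // -96 = -1. Stack: [106, -1]
BINARY_OP + → 106 + -1 = 105. Stack: [105]
STORE_FAST u → u=105. Stack: []
LOAD_FAST m → push -198. Stack: [-198]
RETURN_VALUE → return -198.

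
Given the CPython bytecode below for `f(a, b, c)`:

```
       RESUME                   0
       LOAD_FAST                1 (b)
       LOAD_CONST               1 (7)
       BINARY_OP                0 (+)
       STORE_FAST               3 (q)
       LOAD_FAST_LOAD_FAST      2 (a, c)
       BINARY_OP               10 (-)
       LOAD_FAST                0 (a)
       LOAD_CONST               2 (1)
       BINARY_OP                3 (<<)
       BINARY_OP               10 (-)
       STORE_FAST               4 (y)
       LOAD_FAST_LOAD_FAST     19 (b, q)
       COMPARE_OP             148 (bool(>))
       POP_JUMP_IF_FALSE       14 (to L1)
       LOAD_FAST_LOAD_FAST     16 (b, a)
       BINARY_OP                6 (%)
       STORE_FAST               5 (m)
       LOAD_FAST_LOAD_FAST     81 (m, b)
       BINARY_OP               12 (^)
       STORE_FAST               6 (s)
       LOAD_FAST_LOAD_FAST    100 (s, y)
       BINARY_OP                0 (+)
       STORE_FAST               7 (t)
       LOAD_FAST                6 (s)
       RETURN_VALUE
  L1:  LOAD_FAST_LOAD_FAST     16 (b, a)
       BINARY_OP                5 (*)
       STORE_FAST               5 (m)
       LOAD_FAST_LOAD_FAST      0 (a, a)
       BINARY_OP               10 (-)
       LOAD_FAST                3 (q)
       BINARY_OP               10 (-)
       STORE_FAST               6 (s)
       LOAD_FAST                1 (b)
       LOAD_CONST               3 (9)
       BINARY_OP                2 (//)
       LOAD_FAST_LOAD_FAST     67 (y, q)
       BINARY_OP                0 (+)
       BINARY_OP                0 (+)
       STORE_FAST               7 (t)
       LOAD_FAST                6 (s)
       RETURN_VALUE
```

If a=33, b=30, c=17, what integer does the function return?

-37

LOAD_FAST b → push 30. Stack: [30]
LOAD_CONST → push 7. Stack: [30, 7]
BINARY_OP + → 30 + 7 = 37. Stack: [37]
STORE_FAST q → q=37. Stack: []
LOAD_FAST_LOAD_FAST a,c → push 33,17. Stack: [33, 17]
BINARY_OP - → 33 - 17 = 16. Stack: [16]
LOAD_FAST a → push 33. Stack: [16, 33]
LOAD_CONST → push 1. Stack: [16, 33, 1]
BINARY_OP << → 33 << 1 = 66. Stack: [16, 66]
BINARY_OP - → 16 - 66 = -50. Stack: [-50]
STORE_FAST y → y=-50. Stack: []
LOAD_FAST_LOAD_FAST b,q → push 30,37. Stack: [30, 37]
COMPARE_OP bool(>) → 30 vs 37 = False. Stack: [False]
POP_JUMP_IF_FALSE → pop False; jump. Stack: []
LOAD_FAST_LOAD_FAST b,a → push 30,33. Stack: [30, 33]
BINARY_OP * → 30 * 33 = 990. Stack: [990]
STORE_FAST m → m=990. Stack: []
LOAD_FAST_LOAD_FAST a,a → push 33,33. Stack: [33, 33]
BINARY_OP - → 33 - 33 = 0. Stack: [0]
LOAD_FAST q → push 37. Stack: [0, 37]
BINARY_OP - → 0 - 37 = -37. Stack: [-37]
STORE_FAST s → s=-37. Stack: []
LOAD_FAST b → push 30. Stack: [30]
LOAD_CONST → push 9. Stack: [30, 9]
BINARY_OP // → 30 // 9 = 3. Stack: [3]
LOAD_FAST_LOAD_FAST y,q → push -50,37. Stack: [3, -50, 37]
BINARY_OP + → -50 + 37 = -13. Stack: [3, -13]
BINARY_OP + → 3 + -13 = -10. Stack: [-10]
STORE_FAST t → t=-10. Stack: []
LOAD_FAST s → push -37. Stack: [-37]
RETURN_VALUE → return -37.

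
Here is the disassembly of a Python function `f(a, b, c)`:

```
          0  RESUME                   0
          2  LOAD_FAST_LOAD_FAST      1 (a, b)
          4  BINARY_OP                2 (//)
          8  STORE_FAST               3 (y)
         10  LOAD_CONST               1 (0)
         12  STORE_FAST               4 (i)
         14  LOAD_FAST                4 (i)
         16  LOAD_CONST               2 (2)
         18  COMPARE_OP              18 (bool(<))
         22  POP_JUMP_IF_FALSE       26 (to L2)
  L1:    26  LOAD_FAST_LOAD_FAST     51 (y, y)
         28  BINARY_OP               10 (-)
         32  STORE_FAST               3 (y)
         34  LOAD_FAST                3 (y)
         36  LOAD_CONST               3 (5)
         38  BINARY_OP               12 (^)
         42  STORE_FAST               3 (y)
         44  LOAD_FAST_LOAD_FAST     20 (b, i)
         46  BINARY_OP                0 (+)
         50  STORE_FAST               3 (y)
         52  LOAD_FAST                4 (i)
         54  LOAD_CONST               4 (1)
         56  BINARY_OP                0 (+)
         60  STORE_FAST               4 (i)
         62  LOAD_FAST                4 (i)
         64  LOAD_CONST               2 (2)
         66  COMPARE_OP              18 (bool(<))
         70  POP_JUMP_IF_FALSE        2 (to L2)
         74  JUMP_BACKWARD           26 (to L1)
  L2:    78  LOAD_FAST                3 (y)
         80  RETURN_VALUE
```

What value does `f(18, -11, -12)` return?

-10

LOAD_FAST_LOAD_FAST a,b → push 18,-11. Stack: [18, -11]
BINARY_OP // → 18 // -11 = -2. Stack: [-2]
STORE_FAST y → y=-2. Stack: []
LOAD_CONST → push 0. Stack: [0]
STORE_FAST i → i=0. Stack: []
LOAD_FAST i → push 0. Stack: [0]
LOAD_CONST → push 2. Stack: [0, 2]
COMPARE_OP bool(<) → 0 vs 2 = True. Stack: [True]
POP_JUMP_IF_FALSE → pop True; no jump. Stack: []
LOAD_FAST_LOAD_FAST y,y → push -2,-2. Stack: [-2, -2]
BINARY_OP - → -2 - -2 = 0. Stack: [0]
STORE_FAST y → y=0. Stack: []
LOAD_FAST y → push 0. Stack: [0]
LOAD_CONST → push 5. Stack: [0, 5]
BINARY_OP ^ → 0 ^ 5 = 5. Stack: [5]
STORE_FAST y → y=5. Stack: []
LOAD_FAST_LOAD_FAST b,i → push -11,0. Stack: [-11, 0]
BINARY_OP + → -11 + 0 = -11. Stack: [-11]
STORE_FAST y → y=-11. Stack: []
LOAD_FAST i → push 0. Stack: [0]
LOAD_CONST → push 1. Stack: [0, 1]
BINARY_OP + → 0 + 1 = 1. Stack: [1]
STORE_FAST i → i=1. Stack: []
LOAD_FAST i → push 1. Stack: [1]
LOAD_CONST → push 2. Stack: [1, 2]
COMPARE_OP bool(<) → 1 vs 2 = True. Stack: [True]
POP_JUMP_IF_FALSE → pop True; no jump. Stack: []
LOAD_FAST_LOAD_FAST y,y → push -11,-11. Stack: [-11, -11]
BINARY_OP - → -11 - -11 = 0. Stack: [0]
STORE_FAST y → y=0. Stack: []
LOAD_FAST y → push 0. Stack: [0]
LOAD_CONST → push 5. Stack: [0, 5]
BINARY_OP ^ → 0 ^ 5 = 5. Stack: [5]
STORE_FAST y → y=5. Stack: []
LOAD_FAST_LOAD_FAST b,i → push -11,1. Stack: [-11, 1]
BINARY_OP + → -11 + 1 = -10. Stack: [-10]
STORE_FAST y → y=-10. Stack: []
LOAD_FAST i → push 1. Stack: [1]
LOAD_CONST → push 1. Stack: [1, 1]
BINARY_OP + → 1 + 1 = 2. Stack: [2]
STORE_FAST i → i=2. Stack: []
LOAD_FAST i → push 2. Stack: [2]
LOAD_CONST → push 2. Stack: [2, 2]
COMPARE_OP bool(<) → 2 vs 2 = False. Stack: [False]
POP_JUMP_IF_FALSE → pop False; jump. Stack: []
LOAD_FAST y → push -10. Stack: [-10]
RETURN_VALUE → return -10.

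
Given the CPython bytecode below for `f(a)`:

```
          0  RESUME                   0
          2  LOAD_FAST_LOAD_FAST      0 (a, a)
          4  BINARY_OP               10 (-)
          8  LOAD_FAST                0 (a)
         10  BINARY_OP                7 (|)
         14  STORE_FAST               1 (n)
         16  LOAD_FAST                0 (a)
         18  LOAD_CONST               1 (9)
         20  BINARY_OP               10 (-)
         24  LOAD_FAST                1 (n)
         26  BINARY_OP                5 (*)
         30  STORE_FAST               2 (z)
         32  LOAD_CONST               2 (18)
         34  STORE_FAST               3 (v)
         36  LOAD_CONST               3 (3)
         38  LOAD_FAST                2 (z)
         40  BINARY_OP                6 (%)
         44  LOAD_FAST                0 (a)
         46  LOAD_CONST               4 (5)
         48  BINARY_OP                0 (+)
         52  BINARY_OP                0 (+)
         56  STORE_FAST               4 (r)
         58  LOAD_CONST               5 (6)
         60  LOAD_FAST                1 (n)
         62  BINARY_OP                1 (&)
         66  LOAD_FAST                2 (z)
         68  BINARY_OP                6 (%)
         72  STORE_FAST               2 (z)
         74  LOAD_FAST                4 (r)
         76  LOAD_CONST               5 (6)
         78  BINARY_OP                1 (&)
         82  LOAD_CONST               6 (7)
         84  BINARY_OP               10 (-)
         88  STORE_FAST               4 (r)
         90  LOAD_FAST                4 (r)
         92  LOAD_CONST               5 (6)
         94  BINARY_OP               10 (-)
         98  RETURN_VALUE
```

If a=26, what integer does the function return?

LOAD_FAST_LOAD_FAST a,a → push 26,26. Stack: [26, 26]
BINARY_OP - → 26 - 26 = 0. Stack: [0]
LOAD_FAST a → push 26. Stack: [0, 26]
BINARY_OP | → 0 | 26 = 26. Stack: [26]
STORE_FAST n → n=26. Stack: []
LOAD_FAST a → push 26. Stack: [26]
LOAD_CONST → push 9. Stack: [26, 9]
BINARY_OP - → 26 - 9 = 17. Stack: [17]
LOAD_FAST n → push 26. Stack: [17, 26]
BINARY_OP * → 17 * 26 = 442. Stack: [442]
STORE_FAST z → z=442. Stack: []
LOAD_CONST → push 18. Stack: [18]
STORE_FAST v → v=18. Stack: []
LOAD_CONST → push 3. Stack: [3]
LOAD_FAST z → push 442. Stack: [3, 442]
BINARY_OP % → 3 % 442 = 3. Stack: [3]
LOAD_FAST a → push 26. Stack: [3, 26]
LOAD_CONST → push 5. Stack: [3, 26, 5]
BINARY_OP + → 26 + 5 = 31. Stack: [3, 31]
BINARY_OP + → 3 + 31 = 34. Stack: [34]
STORE_FAST r → r=34. Stack: []
LOAD_CONST → push 6. Stack: [6]
LOAD_FAST n → push 26. Stack: [6, 26]
BINARY_OP & → 6 & 26 = 2. Stack: [2]
LOAD_FAST z → push 442. Stack: [2, 442]
BINARY_OP % → 2 % 442 = 2. Stack: [2]
STORE_FAST z → z=2. Stack: []
LOAD_FAST r → push 34. Stack: [34]
LOAD_CONST → push 6. Stack: [34, 6]
BINARY_OP & → 34 & 6 = 2. Stack: [2]
LOAD_CONST → push 7. Stack: [2, 7]
BINARY_OP - → 2 - 7 = -5. Stack: [-5]
STORE_FAST r → r=-5. Stack: []
LOAD_FAST r → push -5. Stack: [-5]
LOAD_CONST → push 6. Stack: [-5, 6]
BINARY_OP - → -5 - 6 = -11. Stack: [-11]
RETURN_VALUE → return -11.

-11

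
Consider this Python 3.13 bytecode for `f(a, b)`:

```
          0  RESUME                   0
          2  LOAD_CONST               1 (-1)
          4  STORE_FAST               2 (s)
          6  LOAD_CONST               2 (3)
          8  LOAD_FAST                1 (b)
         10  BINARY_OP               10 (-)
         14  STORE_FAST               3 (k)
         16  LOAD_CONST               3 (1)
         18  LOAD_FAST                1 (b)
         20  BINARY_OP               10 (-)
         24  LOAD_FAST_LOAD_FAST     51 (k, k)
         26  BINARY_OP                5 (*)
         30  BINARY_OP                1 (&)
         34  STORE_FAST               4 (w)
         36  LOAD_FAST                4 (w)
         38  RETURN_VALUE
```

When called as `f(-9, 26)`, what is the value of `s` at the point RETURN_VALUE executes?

LOAD_CONST → push -1. Stack: [-1]
STORE_FAST s → s=-1. Stack: []
LOAD_CONST → push 3. Stack: [3]
LOAD_FAST b → push 26. Stack: [3, 26]
BINARY_OP - → 3 - 26 = -23. Stack: [-23]
STORE_FAST k → k=-23. Stack: []
LOAD_CONST → push 1. Stack: [1]
LOAD_FAST b → push 26. Stack: [1, 26]
BINARY_OP - → 1 - 26 = -25. Stack: [-25]
LOAD_FAST_LOAD_FAST k,k → push -23,-23. Stack: [-25, -23, -23]
BINARY_OP * → -23 * -23 = 529. Stack: [-25, 529]
BINARY_OP & → -25 & 529 = 513. Stack: [513]
STORE_FAST w → w=513. Stack: []
LOAD_FAST w → push 513. Stack: [513]
RETURN_VALUE → return 513.

-1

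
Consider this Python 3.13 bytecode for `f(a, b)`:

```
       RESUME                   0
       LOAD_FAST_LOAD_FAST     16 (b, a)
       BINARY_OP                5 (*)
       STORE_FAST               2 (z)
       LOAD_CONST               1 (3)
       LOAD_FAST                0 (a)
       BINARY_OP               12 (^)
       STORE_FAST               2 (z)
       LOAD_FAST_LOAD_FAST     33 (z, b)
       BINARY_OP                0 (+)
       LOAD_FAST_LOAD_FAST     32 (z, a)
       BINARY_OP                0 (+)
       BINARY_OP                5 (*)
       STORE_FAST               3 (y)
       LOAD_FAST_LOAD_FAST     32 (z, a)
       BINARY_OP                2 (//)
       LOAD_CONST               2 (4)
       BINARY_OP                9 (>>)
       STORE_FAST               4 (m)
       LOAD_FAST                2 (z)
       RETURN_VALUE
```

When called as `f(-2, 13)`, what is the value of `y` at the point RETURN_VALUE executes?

LOAD_FAST_LOAD_FAST b,a → push 13,-2. Stack: [13, -2]
BINARY_OP * → 13 * -2 = -26. Stack: [-26]
STORE_FAST z → z=-26. Stack: []
LOAD_CONST → push 3. Stack: [3]
LOAD_FAST a → push -2. Stack: [3, -2]
BINARY_OP ^ → 3 ^ -2 = -3. Stack: [-3]
STORE_FAST z → z=-3. Stack: []
LOAD_FAST_LOAD_FAST z,b → push -3,13. Stack: [-3, 13]
BINARY_OP + → -3 + 13 = 10. Stack: [10]
LOAD_FAST_LOAD_FAST z,a → push -3,-2. Stack: [10, -3, -2]
BINARY_OP + → -3 + -2 = -5. Stack: [10, -5]
BINARY_OP * → 10 * -5 = -50. Stack: [-50]
STORE_FAST y → y=-50. Stack: []
LOAD_FAST_LOAD_FAST z,a → push -3,-2. Stack: [-3, -2]
BINARY_OP // → -3 // -2 = 1. Stack: [1]
LOAD_CONST → push 4. Stack: [1, 4]
BINARY_OP >> → 1 >> 4 = 0. Stack: [0]
STORE_FAST m → m=0. Stack: []
LOAD_FAST z → push -3. Stack: [-3]
RETURN_VALUE → return -3.

-50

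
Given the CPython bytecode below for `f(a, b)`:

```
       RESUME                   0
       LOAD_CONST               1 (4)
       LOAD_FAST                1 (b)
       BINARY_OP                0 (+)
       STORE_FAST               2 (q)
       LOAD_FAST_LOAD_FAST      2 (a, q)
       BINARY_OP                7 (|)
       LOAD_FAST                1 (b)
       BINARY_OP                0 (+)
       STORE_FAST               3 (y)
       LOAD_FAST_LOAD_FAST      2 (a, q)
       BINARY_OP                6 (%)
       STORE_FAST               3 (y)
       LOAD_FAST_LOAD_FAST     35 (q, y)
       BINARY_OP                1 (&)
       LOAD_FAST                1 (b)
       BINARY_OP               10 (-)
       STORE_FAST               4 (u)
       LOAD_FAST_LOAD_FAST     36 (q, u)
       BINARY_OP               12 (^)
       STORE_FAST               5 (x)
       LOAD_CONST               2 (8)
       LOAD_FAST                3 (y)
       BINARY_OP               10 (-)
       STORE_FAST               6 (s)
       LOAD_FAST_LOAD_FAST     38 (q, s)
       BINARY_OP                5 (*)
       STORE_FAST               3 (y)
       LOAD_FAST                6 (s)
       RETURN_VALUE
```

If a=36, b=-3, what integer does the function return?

8

LOAD_CONST → push 4. Stack: [4]
LOAD_FAST b → push -3. Stack: [4, -3]
BINARY_OP + → 4 + -3 = 1. Stack: [1]
STORE_FAST q → q=1. Stack: []
LOAD_FAST_LOAD_FAST a,q → push 36,1. Stack: [36, 1]
BINARY_OP | → 36 | 1 = 37. Stack: [37]
LOAD_FAST b → push -3. Stack: [37, -3]
BINARY_OP + → 37 + -3 = 34. Stack: [34]
STORE_FAST y → y=34. Stack: []
LOAD_FAST_LOAD_FAST a,q → push 36,1. Stack: [36, 1]
BINARY_OP % → 36 % 1 = 0. Stack: [0]
STORE_FAST y → y=0. Stack: []
LOAD_FAST_LOAD_FAST q,y → push 1,0. Stack: [1, 0]
BINARY_OP & → 1 & 0 = 0. Stack: [0]
LOAD_FAST b → push -3. Stack: [0, -3]
BINARY_OP - → 0 - -3 = 3. Stack: [3]
STORE_FAST u → u=3. Stack: []
LOAD_FAST_LOAD_FAST q,u → push 1,3. Stack: [1, 3]
BINARY_OP ^ → 1 ^ 3 = 2. Stack: [2]
STORE_FAST x → x=2. Stack: []
LOAD_CONST → push 8. Stack: [8]
LOAD_FAST y → push 0. Stack: [8, 0]
BINARY_OP - → 8 - 0 = 8. Stack: [8]
STORE_FAST s → s=8. Stack: []
LOAD_FAST_LOAD_FAST q,s → push 1,8. Stack: [1, 8]
BINARY_OP * → 1 * 8 = 8. Stack: [8]
STORE_FAST y → y=8. Stack: []
LOAD_FAST s → push 8. Stack: [8]
RETURN_VALUE → return 8.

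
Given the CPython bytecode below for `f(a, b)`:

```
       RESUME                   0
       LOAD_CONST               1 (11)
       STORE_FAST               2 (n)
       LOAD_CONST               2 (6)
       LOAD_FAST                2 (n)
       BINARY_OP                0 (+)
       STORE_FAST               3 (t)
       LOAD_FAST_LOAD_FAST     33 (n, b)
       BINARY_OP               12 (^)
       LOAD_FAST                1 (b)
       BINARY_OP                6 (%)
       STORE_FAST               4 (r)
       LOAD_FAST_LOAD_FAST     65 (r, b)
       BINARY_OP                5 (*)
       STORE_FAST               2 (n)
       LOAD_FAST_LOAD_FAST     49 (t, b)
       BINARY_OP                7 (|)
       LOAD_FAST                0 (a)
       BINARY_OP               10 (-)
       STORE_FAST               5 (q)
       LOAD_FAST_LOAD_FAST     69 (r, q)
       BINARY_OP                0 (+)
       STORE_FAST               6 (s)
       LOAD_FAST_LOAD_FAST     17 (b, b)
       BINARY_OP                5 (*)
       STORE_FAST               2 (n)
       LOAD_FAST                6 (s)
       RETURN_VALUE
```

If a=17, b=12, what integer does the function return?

19

LOAD_CONST → push 11. Stack: [11]
STORE_FAST n → n=11. Stack: []
LOAD_CONST → push 6. Stack: [6]
LOAD_FAST n → push 11. Stack: [6, 11]
BINARY_OP + → 6 + 11 = 17. Stack: [17]
STORE_FAST t → t=17. Stack: []
LOAD_FAST_LOAD_FAST n,b → push 11,12. Stack: [11, 12]
BINARY_OP ^ → 11 ^ 12 = 7. Stack: [7]
LOAD_FAST b → push 12. Stack: [7, 12]
BINARY_OP % → 7 % 12 = 7. Stack: [7]
STORE_FAST r → r=7. Stack: []
LOAD_FAST_LOAD_FAST r,b → push 7,12. Stack: [7, 12]
BINARY_OP * → 7 * 12 = 84. Stack: [84]
STORE_FAST n → n=84. Stack: []
LOAD_FAST_LOAD_FAST t,b → push 17,12. Stack: [17, 12]
BINARY_OP | → 17 | 12 = 29. Stack: [29]
LOAD_FAST a → push 17. Stack: [29, 17]
BINARY_OP - → 29 - 17 = 12. Stack: [12]
STORE_FAST q → q=12. Stack: []
LOAD_FAST_LOAD_FAST r,q → push 7,12. Stack: [7, 12]
BINARY_OP + → 7 + 12 = 19. Stack: [19]
STORE_FAST s → s=19. Stack: []
LOAD_FAST_LOAD_FAST b,b → push 12,12. Stack: [12, 12]
BINARY_OP * → 12 * 12 = 144. Stack: [144]
STORE_FAST n → n=144. Stack: []
LOAD_FAST s → push 19. Stack: [19]
RETURN_VALUE → return 19.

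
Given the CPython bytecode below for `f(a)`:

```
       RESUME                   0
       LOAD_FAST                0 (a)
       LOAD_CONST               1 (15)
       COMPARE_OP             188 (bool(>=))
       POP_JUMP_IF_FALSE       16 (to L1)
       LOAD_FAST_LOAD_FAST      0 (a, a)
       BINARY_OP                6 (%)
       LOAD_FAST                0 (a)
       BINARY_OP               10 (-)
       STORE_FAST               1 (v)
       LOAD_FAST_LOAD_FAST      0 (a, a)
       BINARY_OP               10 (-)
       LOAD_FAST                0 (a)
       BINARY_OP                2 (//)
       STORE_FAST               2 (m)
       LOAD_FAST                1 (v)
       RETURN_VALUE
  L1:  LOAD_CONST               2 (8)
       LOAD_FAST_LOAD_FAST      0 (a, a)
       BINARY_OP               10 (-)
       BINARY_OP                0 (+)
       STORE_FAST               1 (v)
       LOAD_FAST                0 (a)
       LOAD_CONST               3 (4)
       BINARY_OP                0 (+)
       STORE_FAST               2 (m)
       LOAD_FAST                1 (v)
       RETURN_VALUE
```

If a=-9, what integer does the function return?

8

LOAD_FAST a → push -9. Stack: [-9]
LOAD_CONST → push 15. Stack: [-9, 15]
COMPARE_OP bool(>=) → -9 vs 15 = False. Stack: [False]
POP_JUMP_IF_FALSE → pop False; jump. Stack: []
LOAD_CONST → push 8. Stack: [8]
LOAD_FAST_LOAD_FAST a,a → push -9,-9. Stack: [8, -9, -9]
BINARY_OP - → -9 - -9 = 0. Stack: [8, 0]
BINARY_OP + → 8 + 0 = 8. Stack: [8]
STORE_FAST v → v=8. Stack: []
LOAD_FAST a → push -9. Stack: [-9]
LOAD_CONST → push 4. Stack: [-9, 4]
BINARY_OP + → -9 + 4 = -5. Stack: [-5]
STORE_FAST m → m=-5. Stack: []
LOAD_FAST v → push 8. Stack: [8]
RETURN_VALUE → return 8.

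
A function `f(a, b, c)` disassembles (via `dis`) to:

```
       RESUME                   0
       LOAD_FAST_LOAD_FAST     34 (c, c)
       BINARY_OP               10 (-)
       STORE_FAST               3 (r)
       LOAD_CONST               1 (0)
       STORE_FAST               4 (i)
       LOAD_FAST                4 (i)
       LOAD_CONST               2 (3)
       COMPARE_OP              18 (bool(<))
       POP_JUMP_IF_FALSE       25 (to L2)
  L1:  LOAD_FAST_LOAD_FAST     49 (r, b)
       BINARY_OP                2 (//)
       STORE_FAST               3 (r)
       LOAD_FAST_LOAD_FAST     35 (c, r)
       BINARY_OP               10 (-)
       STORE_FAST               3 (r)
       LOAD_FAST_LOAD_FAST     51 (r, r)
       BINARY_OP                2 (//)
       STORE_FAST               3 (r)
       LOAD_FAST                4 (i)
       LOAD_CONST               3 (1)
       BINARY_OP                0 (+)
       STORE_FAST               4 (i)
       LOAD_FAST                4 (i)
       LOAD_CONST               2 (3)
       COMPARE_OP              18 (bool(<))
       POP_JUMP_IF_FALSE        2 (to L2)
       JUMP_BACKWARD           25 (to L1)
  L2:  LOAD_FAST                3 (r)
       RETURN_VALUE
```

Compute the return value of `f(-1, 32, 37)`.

LOAD_FAST_LOAD_FAST c,c → push 37,37. Stack: [37, 37]
BINARY_OP - → 37 - 37 = 0. Stack: [0]
STORE_FAST r → r=0. Stack: []
LOAD_CONST → push 0. Stack: [0]
STORE_FAST i → i=0. Stack: []
LOAD_FAST i → push 0. Stack: [0]
LOAD_CONST → push 3. Stack: [0, 3]
COMPARE_OP bool(<) → 0 vs 3 = True. Stack: [True]
POP_JUMP_IF_FALSE → pop True; no jump. Stack: []
LOAD_FAST_LOAD_FAST r,b → push 0,32. Stack: [0, 32]
BINARY_OP // → 0 // 32 = 0. Stack: [0]
STORE_FAST r → r=0. Stack: []
LOAD_FAST_LOAD_FAST c,r → push 37,0. Stack: [37, 0]
BINARY_OP - → 37 - 0 = 37. Stack: [37]
STORE_FAST r → r=37. Stack: []
LOAD_FAST_LOAD_FAST r,r → push 37,37. Stack: [37, 37]
BINARY_OP // → 37 // 37 = 1. Stack: [1]
STORE_FAST r → r=1. Stack: []
LOAD_FAST i → push 0. Stack: [0]
LOAD_CONST → push 1. Stack: [0, 1]
BINARY_OP + → 0 + 1 = 1. Stack: [1]
STORE_FAST i → i=1. Stack: []
LOAD_FAST i → push 1. Stack: [1]
LOAD_CONST → push 3. Stack: [1, 3]
COMPARE_OP bool(<) → 1 vs 3 = True. Stack: [True]
POP_JUMP_IF_FALSE → pop True; no jump. Stack: []
LOAD_FAST_LOAD_FAST r,b → push 1,32. Stack: [1, 32]
BINARY_OP // → 1 // 32 = 0. Stack: [0]
STORE_FAST r → r=0. Stack: []
LOAD_FAST_LOAD_FAST c,r → push 37,0. Stack: [37, 0]
BINARY_OP - → 37 - 0 = 37. Stack: [37]
STORE_FAST r → r=37. Stack: []
LOAD_FAST_LOAD_FAST r,r → push 37,37. Stack: [37, 37]
BINARY_OP // → 37 // 37 = 1. Stack: [1]
STORE_FAST r → r=1. Stack: []
LOAD_FAST i → push 1. Stack: [1]
LOAD_CONST → push 1. Stack: [1, 1]
BINARY_OP + → 1 + 1 = 2. Stack: [2]
STORE_FAST i → i=2. Stack: []
LOAD_FAST i → push 2. Stack: [2]
LOAD_CONST → push 3. Stack: [2, 3]
COMPARE_OP bool(<) → 2 vs 3 = True. Stack: [True]
POP_JUMP_IF_FALSE → pop True; no jump. Stack: []
LOAD_FAST_LOAD_FAST r,b → push 1,32. Stack: [1, 32]
BINARY_OP // → 1 // 32 = 0. Stack: [0]
STORE_FAST r → r=0. Stack: []
LOAD_FAST_LOAD_FAST c,r → push 37,0. Stack: [37, 0]
BINARY_OP - → 37 - 0 = 37. Stack: [37]
STORE_FAST r → r=37. Stack: []
LOAD_FAST_LOAD_FAST r,r → push 37,37. Stack: [37, 37]
BINARY_OP // → 37 // 37 = 1. Stack: [1]
STORE_FAST r → r=1. Stack: []
LOAD_FAST i → push 2. Stack: [2]
LOAD_CONST → push 1. Stack: [2, 1]
BINARY_OP + → 2 + 1 = 3. Stack: [3]
STORE_FAST i → i=3. Stack: []
LOAD_FAST i → push 3. Stack: [3]
LOAD_CONST → push 3. Stack: [3, 3]
COMPARE_OP bool(<) → 3 vs 3 = False. Stack: [False]
POP_JUMP_IF_FALSE → pop False; jump. Stack: []
LOAD_FAST r → push 1. Stack: [1]
RETURN_VALUE → return 1.

1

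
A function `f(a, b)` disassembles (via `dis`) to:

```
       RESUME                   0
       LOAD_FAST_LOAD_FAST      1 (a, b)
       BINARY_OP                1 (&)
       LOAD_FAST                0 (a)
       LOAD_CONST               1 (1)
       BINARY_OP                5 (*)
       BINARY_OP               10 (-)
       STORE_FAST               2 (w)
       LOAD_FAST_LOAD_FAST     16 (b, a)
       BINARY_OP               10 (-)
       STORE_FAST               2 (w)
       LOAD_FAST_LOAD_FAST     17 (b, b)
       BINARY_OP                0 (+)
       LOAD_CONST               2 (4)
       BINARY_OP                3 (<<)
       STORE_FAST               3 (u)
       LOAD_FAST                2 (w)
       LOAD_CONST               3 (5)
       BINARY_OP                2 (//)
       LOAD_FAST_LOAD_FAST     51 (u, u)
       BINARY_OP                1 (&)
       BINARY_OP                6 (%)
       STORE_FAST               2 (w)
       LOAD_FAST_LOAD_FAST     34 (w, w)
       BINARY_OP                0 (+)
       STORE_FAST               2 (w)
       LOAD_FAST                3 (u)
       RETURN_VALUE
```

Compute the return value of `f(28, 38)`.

LOAD_FAST_LOAD_FAST a,b → push 28,38. Stack: [28, 38]
BINARY_OP & → 28 & 38 = 4. Stack: [4]
LOAD_FAST a → push 28. Stack: [4, 28]
LOAD_CONST → push 1. Stack: [4, 28, 1]
BINARY_OP * → 28 * 1 = 28. Stack: [4, 28]
BINARY_OP - → 4 - 28 = -24. Stack: [-24]
STORE_FAST w → w=-24. Stack: []
LOAD_FAST_LOAD_FAST b,a → push 38,28. Stack: [38, 28]
BINARY_OP - → 38 - 28 = 10. Stack: [10]
STORE_FAST w → w=10. Stack: []
LOAD_FAST_LOAD_FAST b,b → push 38,38. Stack: [38, 38]
BINARY_OP + → 38 + 38 = 76. Stack: [76]
LOAD_CONST → push 4. Stack: [76, 4]
BINARY_OP << → 76 << 4 = 1216. Stack: [1216]
STORE_FAST u → u=1216. Stack: []
LOAD_FAST w → push 10. Stack: [10]
LOAD_CONST → push 5. Stack: [10, 5]
BINARY_OP // → 10 // 5 = 2. Stack: [2]
LOAD_FAST_LOAD_FAST u,u → push 1216,1216. Stack: [2, 1216, 1216]
BINARY_OP & → 1216 & 1216 = 1216. Stack: [2, 1216]
BINARY_OP % → 2 % 1216 = 2. Stack: [2]
STORE_FAST w → w=2. Stack: []
LOAD_FAST_LOAD_FAST w,w → push 2,2. Stack: [2, 2]
BINARY_OP + → 2 + 2 = 4. Stack: [4]
STORE_FAST w → w=4. Stack: []
LOAD_FAST u → push 1216. Stack: [1216]
RETURN_VALUE → return 1216.

1216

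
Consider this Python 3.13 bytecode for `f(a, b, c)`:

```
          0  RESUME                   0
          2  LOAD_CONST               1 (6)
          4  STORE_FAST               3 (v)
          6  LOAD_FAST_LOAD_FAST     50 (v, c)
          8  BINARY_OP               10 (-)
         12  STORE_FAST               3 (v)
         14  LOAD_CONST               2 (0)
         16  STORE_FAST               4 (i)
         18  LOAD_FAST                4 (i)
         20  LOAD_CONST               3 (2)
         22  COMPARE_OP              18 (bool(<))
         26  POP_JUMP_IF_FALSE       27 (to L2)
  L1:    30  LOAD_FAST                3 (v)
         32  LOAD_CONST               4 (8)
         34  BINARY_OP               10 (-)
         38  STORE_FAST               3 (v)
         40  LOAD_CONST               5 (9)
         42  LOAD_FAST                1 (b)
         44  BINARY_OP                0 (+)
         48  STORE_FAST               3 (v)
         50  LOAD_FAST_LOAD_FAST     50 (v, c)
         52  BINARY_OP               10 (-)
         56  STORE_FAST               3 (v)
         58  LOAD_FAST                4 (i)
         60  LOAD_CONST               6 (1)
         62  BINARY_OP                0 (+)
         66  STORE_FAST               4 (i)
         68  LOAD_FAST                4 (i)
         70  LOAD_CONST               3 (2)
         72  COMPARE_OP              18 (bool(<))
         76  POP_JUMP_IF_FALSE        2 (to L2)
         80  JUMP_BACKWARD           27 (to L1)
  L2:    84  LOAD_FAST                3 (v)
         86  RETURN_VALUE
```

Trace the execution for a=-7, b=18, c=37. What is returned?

-10

LOAD_CONST → push 6. Stack: [6]
STORE_FAST v → v=6. Stack: []
LOAD_FAST_LOAD_FAST v,c → push 6,37. Stack: [6, 37]
BINARY_OP - → 6 - 37 = -31. Stack: [-31]
STORE_FAST v → v=-31. Stack: []
LOAD_CONST → push 0. Stack: [0]
STORE_FAST i → i=0. Stack: []
LOAD_FAST i → push 0. Stack: [0]
LOAD_CONST → push 2. Stack: [0, 2]
COMPARE_OP bool(<) → 0 vs 2 = True. Stack: [True]
POP_JUMP_IF_FALSE → pop True; no jump. Stack: []
LOAD_FAST v → push -31. Stack: [-31]
LOAD_CONST → push 8. Stack: [-31, 8]
BINARY_OP - → -31 - 8 = -39. Stack: [-39]
STORE_FAST v → v=-39. Stack: []
LOAD_CONST → push 9. Stack: [9]
LOAD_FAST b → push 18. Stack: [9, 18]
BINARY_OP + → 9 + 18 = 27. Stack: [27]
STORE_FAST v → v=27. Stack: []
LOAD_FAST_LOAD_FAST v,c → push 27,37. Stack: [27, 37]
BINARY_OP - → 27 - 37 = -10. Stack: [-10]
STORE_FAST v → v=-10. Stack: []
LOAD_FAST i → push 0. Stack: [0]
LOAD_CONST → push 1. Stack: [0, 1]
BINARY_OP + → 0 + 1 = 1. Stack: [1]
STORE_FAST i → i=1. Stack: []
LOAD_FAST i → push 1. Stack: [1]
LOAD_CONST → push 2. Stack: [1, 2]
COMPARE_OP bool(<) → 1 vs 2 = True. Stack: [True]
POP_JUMP_IF_FALSE → pop True; no jump. Stack: []
LOAD_FAST v → push -10. Stack: [-10]
LOAD_CONST → push 8. Stack: [-10, 8]
BINARY_OP - → -10 - 8 = -18. Stack: [-18]
STORE_FAST v → v=-18. Stack: []
LOAD_CONST → push 9. Stack: [9]
LOAD_FAST b → push 18. Stack: [9, 18]
BINARY_OP + → 9 + 18 = 27. Stack: [27]
STORE_FAST v → v=27. Stack: []
LOAD_FAST_LOAD_FAST v,c → push 27,37. Stack: [27, 37]
BINARY_OP - → 27 - 37 = -10. Stack: [-10]
STORE_FAST v → v=-10. Stack: []
LOAD_FAST i → push 1. Stack: [1]
LOAD_CONST → push 1. Stack: [1, 1]
BINARY_OP + → 1 + 1 = 2. Stack: [2]
STORE_FAST i → i=2. Stack: []
LOAD_FAST i → push 2. Stack: [2]
LOAD_CONST → push 2. Stack: [2, 2]
COMPARE_OP bool(<) → 2 vs 2 = False. Stack: [False]
POP_JUMP_IF_FALSE → pop False; jump. Stack: []
LOAD_FAST v → push -10. Stack: [-10]
RETURN_VALUE → return -10.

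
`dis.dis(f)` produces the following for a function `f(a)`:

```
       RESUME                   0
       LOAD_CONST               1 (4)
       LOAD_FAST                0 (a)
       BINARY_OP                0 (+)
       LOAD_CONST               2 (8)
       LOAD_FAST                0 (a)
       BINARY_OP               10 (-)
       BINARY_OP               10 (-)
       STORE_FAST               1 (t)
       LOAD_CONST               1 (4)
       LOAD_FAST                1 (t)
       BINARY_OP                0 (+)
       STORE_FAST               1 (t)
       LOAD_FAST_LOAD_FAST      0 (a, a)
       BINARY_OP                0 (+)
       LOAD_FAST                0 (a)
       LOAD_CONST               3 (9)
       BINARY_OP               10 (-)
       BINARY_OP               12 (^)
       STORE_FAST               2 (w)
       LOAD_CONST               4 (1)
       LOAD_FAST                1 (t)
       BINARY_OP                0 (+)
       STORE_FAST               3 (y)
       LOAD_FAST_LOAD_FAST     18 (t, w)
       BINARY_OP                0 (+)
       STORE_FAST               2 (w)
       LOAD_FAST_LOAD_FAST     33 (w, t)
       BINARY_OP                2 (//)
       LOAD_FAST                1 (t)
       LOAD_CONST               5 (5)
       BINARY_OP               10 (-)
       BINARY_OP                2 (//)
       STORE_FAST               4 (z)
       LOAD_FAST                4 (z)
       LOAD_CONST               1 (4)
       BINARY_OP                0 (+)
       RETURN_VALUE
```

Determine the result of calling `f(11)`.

4

LOAD_CONST → push 4. Stack: [4]
LOAD_FAST a → push 11. Stack: [4, 11]
BINARY_OP + → 4 + 11 = 15. Stack: [15]
LOAD_CONST → push 8. Stack: [15, 8]
LOAD_FAST a → push 11. Stack: [15, 8, 11]
BINARY_OP - → 8 - 11 = -3. Stack: [15, -3]
BINARY_OP - → 15 - -3 = 18. Stack: [18]
STORE_FAST t → t=18. Stack: []
LOAD_CONST → push 4. Stack: [4]
LOAD_FAST t → push 18. Stack: [4, 18]
BINARY_OP + → 4 + 18 = 22. Stack: [22]
STORE_FAST t → t=22. Stack: []
LOAD_FAST_LOAD_FAST a,a → push 11,11. Stack: [11, 11]
BINARY_OP + → 11 + 11 = 22. Stack: [22]
LOAD_FAST a → push 11. Stack: [22, 11]
LOAD_CONST → push 9. Stack: [22, 11, 9]
BINARY_OP - → 11 - 9 = 2. Stack: [22, 2]
BINARY_OP ^ → 22 ^ 2 = 20. Stack: [20]
STORE_FAST w → w=20. Stack: []
LOAD_CONST → push 1. Stack: [1]
LOAD_FAST t → push 22. Stack: [1, 22]
BINARY_OP + → 1 + 22 = 23. Stack: [23]
STORE_FAST y → y=23. Stack: []
LOAD_FAST_LOAD_FAST t,w → push 22,20. Stack: [22, 20]
BINARY_OP + → 22 + 20 = 42. Stack: [42]
STORE_FAST w → w=42. Stack: []
LOAD_FAST_LOAD_FAST w,t → push 42,22. Stack: [42, 22]
BINARY_OP // → 42 // 22 = 1. Stack: [1]
LOAD_FAST t → push 22. Stack: [1, 22]
LOAD_CONST → push 5. Stack: [1, 22, 5]
BINARY_OP - → 22 - 5 = 17. Stack: [1, 17]
BINARY_OP // → 1 // 17 = 0. Stack: [0]
STORE_FAST z → z=0. Stack: []
LOAD_FAST z → push 0. Stack: [0]
LOAD_CONST → push 4. Stack: [0, 4]
BINARY_OP + → 0 + 4 = 4. Stack: [4]
RETURN_VALUE → return 4.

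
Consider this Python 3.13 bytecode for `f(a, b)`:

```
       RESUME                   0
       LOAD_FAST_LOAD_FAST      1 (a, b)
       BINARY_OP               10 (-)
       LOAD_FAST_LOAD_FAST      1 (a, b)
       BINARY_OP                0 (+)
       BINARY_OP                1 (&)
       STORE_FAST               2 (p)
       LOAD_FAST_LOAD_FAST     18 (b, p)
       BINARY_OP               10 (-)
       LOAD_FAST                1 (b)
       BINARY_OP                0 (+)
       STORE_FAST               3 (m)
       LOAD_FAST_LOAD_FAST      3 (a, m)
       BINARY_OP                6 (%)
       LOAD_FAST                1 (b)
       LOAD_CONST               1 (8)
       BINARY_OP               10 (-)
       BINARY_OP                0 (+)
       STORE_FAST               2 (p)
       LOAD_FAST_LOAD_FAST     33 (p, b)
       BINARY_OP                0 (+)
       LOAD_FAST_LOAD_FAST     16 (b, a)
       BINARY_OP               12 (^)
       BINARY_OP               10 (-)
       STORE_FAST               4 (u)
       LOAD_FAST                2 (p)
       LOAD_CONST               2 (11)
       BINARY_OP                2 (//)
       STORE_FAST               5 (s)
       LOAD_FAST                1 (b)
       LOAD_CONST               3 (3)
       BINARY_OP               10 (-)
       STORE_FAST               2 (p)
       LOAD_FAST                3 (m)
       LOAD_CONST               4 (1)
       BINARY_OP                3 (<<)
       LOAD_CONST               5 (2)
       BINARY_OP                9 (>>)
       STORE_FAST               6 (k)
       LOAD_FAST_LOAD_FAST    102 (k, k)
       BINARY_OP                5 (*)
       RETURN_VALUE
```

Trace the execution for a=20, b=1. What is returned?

LOAD_FAST_LOAD_FAST a,b → push 20,1. Stack: [20, 1]
BINARY_OP - → 20 - 1 = 19. Stack: [19]
LOAD_FAST_LOAD_FAST a,b → push 20,1. Stack: [19, 20, 1]
BINARY_OP + → 20 + 1 = 21. Stack: [19, 21]
BINARY_OP & → 19 & 21 = 17. Stack: [17]
STORE_FAST p → p=17. Stack: []
LOAD_FAST_LOAD_FAST b,p → push 1,17. Stack: [1, 17]
BINARY_OP - → 1 - 17 = -16. Stack: [-16]
LOAD_FAST b → push 1. Stack: [-16, 1]
BINARY_OP + → -16 + 1 = -15. Stack: [-15]
STORE_FAST m → m=-15. Stack: []
LOAD_FAST_LOAD_FAST a,m → push 20,-15. Stack: [20, -15]
BINARY_OP % → 20 % -15 = -10. Stack: [-10]
LOAD_FAST b → push 1. Stack: [-10, 1]
LOAD_CONST → push 8. Stack: [-10, 1, 8]
BINARY_OP - → 1 - 8 = -7. Stack: [-10, -7]
BINARY_OP + → -10 + -7 = -17. Stack: [-17]
STORE_FAST p → p=-17. Stack: []
LOAD_FAST_LOAD_FAST p,b → push -17,1. Stack: [-17, 1]
BINARY_OP + → -17 + 1 = -16. Stack: [-16]
LOAD_FAST_LOAD_FAST b,a → push 1,20. Stack: [-16, 1, 20]
BINARY_OP ^ → 1 ^ 20 = 21. Stack: [-16, 21]
BINARY_OP - → -16 - 21 = -37. Stack: [-37]
STORE_FAST u → u=-37. Stack: []
LOAD_FAST p → push -17. Stack: [-17]
LOAD_CONST → push 11. Stack: [-17, 11]
BINARY_OP // → -17 // 11 = -2. Stack: [-2]
STORE_FAST s → s=-2. Stack: []
LOAD_FAST b → push 1. Stack: [1]
LOAD_CONST → push 3. Stack: [1, 3]
BINARY_OP - → 1 - 3 = -2. Stack: [-2]
STORE_FAST p → p=-2. Stack: []
LOAD_FAST m → push -15. Stack: [-15]
LOAD_CONST → push 1. Stack: [-15, 1]
BINARY_OP << → -15 << 1 = -30. Stack: [-30]
LOAD_CONST → push 2. Stack: [-30, 2]
BINARY_OP >> → -30 >> 2 = -8. Stack: [-8]
STORE_FAST k → k=-8. Stack: []
LOAD_FAST_LOAD_FAST k,k → push -8,-8. Stack: [-8, -8]
BINARY_OP * → -8 * -8 = 64. Stack: [64]
RETURN_VALUE → return 64.

64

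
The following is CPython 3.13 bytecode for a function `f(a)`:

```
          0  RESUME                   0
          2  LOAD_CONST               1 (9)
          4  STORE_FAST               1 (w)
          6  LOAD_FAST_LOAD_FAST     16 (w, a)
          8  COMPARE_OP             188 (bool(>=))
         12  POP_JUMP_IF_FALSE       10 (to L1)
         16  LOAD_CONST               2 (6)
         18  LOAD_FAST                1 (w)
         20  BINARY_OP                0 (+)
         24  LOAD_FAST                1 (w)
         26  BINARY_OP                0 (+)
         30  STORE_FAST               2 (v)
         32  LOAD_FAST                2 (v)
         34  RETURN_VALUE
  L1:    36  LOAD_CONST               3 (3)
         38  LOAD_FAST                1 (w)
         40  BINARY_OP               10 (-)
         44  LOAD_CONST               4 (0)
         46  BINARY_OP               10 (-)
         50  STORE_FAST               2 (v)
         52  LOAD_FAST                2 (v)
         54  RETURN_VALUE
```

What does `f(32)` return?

-6

LOAD_CONST → push 9. Stack: [9]
STORE_FAST w → w=9. Stack: []
LOAD_FAST_LOAD_FAST w,a → push 9,32. Stack: [9, 32]
COMPARE_OP bool(>=) → 9 vs 32 = False. Stack: [False]
POP_JUMP_IF_FALSE → pop False; jump. Stack: []
LOAD_CONST → push 3. Stack: [3]
LOAD_FAST w → push 9. Stack: [3, 9]
BINARY_OP - → 3 - 9 = -6. Stack: [-6]
LOAD_CONST → push 0. Stack: [-6, 0]
BINARY_OP - → -6 - 0 = -6. Stack: [-6]
STORE_FAST v → v=-6. Stack: []
LOAD_FAST v → push -6. Stack: [-6]
RETURN_VALUE → return -6.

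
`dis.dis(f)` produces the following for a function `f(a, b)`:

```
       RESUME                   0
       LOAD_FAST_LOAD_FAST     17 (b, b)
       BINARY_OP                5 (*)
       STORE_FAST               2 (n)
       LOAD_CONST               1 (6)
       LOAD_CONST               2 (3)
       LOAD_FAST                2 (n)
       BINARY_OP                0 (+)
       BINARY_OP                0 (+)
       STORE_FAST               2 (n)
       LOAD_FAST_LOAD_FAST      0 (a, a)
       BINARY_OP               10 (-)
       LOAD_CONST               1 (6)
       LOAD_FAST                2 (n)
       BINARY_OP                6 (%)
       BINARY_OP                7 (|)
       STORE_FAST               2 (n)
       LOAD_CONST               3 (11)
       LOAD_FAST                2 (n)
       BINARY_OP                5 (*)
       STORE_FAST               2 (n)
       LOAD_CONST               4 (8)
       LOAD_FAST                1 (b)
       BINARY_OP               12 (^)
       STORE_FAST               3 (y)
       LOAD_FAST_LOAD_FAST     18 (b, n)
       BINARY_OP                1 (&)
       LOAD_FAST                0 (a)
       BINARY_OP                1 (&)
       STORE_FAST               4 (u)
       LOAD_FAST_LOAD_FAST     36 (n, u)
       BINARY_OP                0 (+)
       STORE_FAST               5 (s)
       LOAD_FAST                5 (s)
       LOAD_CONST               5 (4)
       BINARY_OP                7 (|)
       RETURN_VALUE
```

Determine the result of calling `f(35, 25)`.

70

LOAD_FAST_LOAD_FAST b,b → push 25,25. Stack: [25, 25]
BINARY_OP * → 25 * 25 = 625. Stack: [625]
STORE_FAST n → n=625. Stack: []
LOAD_CONST → push 6. Stack: [6]
LOAD_CONST → push 3. Stack: [6, 3]
LOAD_FAST n → push 625. Stack: [6, 3, 625]
BINARY_OP + → 3 + 625 = 628. Stack: [6, 628]
BINARY_OP + → 6 + 628 = 634. Stack: [634]
STORE_FAST n → n=634. Stack: []
LOAD_FAST_LOAD_FAST a,a → push 35,35. Stack: [35, 35]
BINARY_OP - → 35 - 35 = 0. Stack: [0]
LOAD_CONST → push 6. Stack: [0, 6]
LOAD_FAST n → push 634. Stack: [0, 6, 634]
BINARY_OP % → 6 % 634 = 6. Stack: [0, 6]
BINARY_OP | → 0 | 6 = 6. Stack: [6]
STORE_FAST n → n=6. Stack: []
LOAD_CONST → push 11. Stack: [11]
LOAD_FAST n → push 6. Stack: [11, 6]
BINARY_OP * → 11 * 6 = 66. Stack: [66]
STORE_FAST n → n=66. Stack: []
LOAD_CONST → push 8. Stack: [8]
LOAD_FAST b → push 25. Stack: [8, 25]
BINARY_OP ^ → 8 ^ 25 = 17. Stack: [17]
STORE_FAST y → y=17. Stack: []
LOAD_FAST_LOAD_FAST b,n → push 25,66. Stack: [25, 66]
BINARY_OP & → 25 & 66 = 0. Stack: [0]
LOAD_FAST a → push 35. Stack: [0, 35]
BINARY_OP & → 0 & 35 = 0. Stack: [0]
STORE_FAST u → u=0. Stack: []
LOAD_FAST_LOAD_FAST n,u → push 66,0. Stack: [66, 0]
BINARY_OP + → 66 + 0 = 66. Stack: [66]
STORE_FAST s → s=66. Stack: []
LOAD_FAST s → push 66. Stack: [66]
LOAD_CONST → push 4. Stack: [66, 4]
BINARY_OP | → 66 | 4 = 70. Stack: [70]
RETURN_VALUE → return 70.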